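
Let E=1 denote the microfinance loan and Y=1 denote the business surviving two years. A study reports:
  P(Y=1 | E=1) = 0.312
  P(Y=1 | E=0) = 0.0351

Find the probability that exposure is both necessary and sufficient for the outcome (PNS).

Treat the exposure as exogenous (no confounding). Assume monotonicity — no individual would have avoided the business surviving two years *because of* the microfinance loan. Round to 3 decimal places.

PNS ≈ 0.277

Let p₁ = 0.312, p₀ = 0.0351.
Under exogeneity and monotonicity, PNS = p₁ − p₀.
PNS = 0.312 − 0.0351 = 0.2769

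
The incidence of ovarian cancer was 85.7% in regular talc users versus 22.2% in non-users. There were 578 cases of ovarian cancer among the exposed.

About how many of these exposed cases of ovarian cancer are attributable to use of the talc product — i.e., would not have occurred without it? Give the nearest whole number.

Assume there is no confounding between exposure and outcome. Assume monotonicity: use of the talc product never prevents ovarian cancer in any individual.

p₁ = 0.857, p₀ = 0.222.
PN = (p₁ − p₀)/p₁ = (0.857 − 0.222) / 0.857 ≈ 0.74096.
Attributable cases ≈ PN × (exposed cases) = 0.74096 × 578 ≈ 428.27.

about 428 cases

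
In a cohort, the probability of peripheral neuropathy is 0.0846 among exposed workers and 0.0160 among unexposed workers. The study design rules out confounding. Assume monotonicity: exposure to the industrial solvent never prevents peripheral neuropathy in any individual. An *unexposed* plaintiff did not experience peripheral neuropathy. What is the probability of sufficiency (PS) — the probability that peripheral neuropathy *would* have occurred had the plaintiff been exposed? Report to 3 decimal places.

PS ≈ 0.070

Let p₁ = 0.0846, p₀ = 0.016.
Under exogeneity and monotonicity, PS = (p₁ − p₀) / (1 − p₀).
PS = (0.0846 − 0.016) / (1 − 0.016) = 0.0686 / 0.984 ≈ 0.0697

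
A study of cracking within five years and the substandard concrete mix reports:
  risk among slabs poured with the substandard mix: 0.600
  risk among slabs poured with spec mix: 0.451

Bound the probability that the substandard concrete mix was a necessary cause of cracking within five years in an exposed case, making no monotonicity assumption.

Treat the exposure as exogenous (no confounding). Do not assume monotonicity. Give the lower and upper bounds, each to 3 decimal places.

Let p₁ = 0.6, p₀ = 0.451.
Under exogeneity alone the bounds on PN are max{0,(p₁−p₀)/p₁} ≤ PN ≤ min{1,(1−p₀)/p₁}.
  lower = (p₁ − p₀)/p₁ = 0.149 / 0.6 ≈ 0.2483
  upper = min{1, (1 − p₀)/p₁} = 0.549 / 0.6 ≈ 0.9150

0.248 ≤ PN ≤ 0.915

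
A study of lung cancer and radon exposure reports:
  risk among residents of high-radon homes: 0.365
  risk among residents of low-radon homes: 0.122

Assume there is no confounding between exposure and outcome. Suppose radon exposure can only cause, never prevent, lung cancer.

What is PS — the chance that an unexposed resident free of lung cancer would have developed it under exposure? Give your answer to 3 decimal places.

PS ≈ 0.277

Let p₁ = 0.365, p₀ = 0.122.
Under exogeneity and monotonicity, PS = (p₁ − p₀) / (1 − p₀).
PS = (0.365 − 0.122) / (1 − 0.122) = 0.243 / 0.878 ≈ 0.2768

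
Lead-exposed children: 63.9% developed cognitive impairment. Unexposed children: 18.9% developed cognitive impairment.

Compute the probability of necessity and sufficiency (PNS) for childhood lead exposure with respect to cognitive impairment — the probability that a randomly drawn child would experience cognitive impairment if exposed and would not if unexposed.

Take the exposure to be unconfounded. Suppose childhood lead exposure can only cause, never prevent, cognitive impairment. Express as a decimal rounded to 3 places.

PNS ≈ 0.450

p₁ = 0.639, p₀ = 0.189.
Under exogeneity and monotonicity, PNS = p₁ − p₀.
PNS = 0.639 − 0.189 = 0.45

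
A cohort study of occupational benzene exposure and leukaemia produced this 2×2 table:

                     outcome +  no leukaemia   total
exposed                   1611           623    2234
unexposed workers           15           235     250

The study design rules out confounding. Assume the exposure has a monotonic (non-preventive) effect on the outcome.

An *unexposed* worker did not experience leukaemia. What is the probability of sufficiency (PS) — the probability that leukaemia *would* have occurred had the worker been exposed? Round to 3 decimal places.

PS ≈ 0.703

p₁ = P(outcome | exposed) = 1611/2234 = 0.72113
p₀ = P(outcome | unexposed) = 15/250 = 0.06
Under exogeneity and monotonicity, PS = (p₁ − p₀)/(1 − p₀).
PS = (0.72113 − 0.06) / 0.94 ≈ 0.7033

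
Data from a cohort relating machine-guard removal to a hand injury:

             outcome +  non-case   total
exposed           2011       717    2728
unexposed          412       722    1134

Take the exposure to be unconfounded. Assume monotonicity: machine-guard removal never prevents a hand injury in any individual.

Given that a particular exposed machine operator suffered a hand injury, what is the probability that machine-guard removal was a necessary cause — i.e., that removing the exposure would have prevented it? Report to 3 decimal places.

p₁ = P(outcome | exposed) = 2011/2728 = 0.73717
p₀ = P(outcome | unexposed) = 412/1134 = 0.36332
Under exogeneity and monotonicity, PN = (p₁ − p₀)/p₁.
PN = (0.73717 − 0.36332) / 0.73717 ≈ 0.5071

PN ≈ 0.507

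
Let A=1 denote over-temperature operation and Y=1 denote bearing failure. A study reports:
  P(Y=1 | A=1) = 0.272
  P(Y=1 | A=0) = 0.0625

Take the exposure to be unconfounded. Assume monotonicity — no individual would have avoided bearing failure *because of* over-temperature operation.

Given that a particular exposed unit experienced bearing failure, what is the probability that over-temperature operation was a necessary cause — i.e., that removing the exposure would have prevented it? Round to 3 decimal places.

Let p₁ = 0.272, p₀ = 0.0625.
Under exogeneity and monotonicity, PN = (p₁ − p₀) / p₁.
PN = (0.272 − 0.0625) / 0.272 = 0.2095 / 0.272 ≈ 0.7702

PN ≈ 0.770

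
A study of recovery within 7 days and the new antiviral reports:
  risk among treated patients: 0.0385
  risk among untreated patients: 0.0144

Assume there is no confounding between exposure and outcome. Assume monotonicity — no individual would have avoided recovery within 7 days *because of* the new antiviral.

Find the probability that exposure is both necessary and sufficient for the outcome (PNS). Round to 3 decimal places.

Let p₁ = 0.0385, p₀ = 0.0144.
Under exogeneity and monotonicity, PNS = p₁ − p₀.
PNS = 0.0385 − 0.0144 = 0.0241

PNS ≈ 0.024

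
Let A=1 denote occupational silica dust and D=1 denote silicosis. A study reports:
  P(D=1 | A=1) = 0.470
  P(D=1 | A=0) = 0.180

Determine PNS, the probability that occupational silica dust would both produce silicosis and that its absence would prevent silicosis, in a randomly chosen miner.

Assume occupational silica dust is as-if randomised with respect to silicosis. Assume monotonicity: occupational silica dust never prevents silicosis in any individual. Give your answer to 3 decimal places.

Let p₁ = 0.47, p₀ = 0.18.
Under exogeneity and monotonicity, PNS = p₁ − p₀.
PNS = 0.47 − 0.18 = 0.29

PNS ≈ 0.290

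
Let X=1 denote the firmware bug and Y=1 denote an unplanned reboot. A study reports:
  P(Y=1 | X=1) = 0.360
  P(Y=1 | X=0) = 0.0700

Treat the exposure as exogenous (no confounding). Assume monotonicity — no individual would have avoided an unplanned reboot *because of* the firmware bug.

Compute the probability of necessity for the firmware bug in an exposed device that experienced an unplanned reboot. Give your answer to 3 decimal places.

PN ≈ 0.806

Let p₁ = 0.36, p₀ = 0.07.
Under exogeneity and monotonicity, PN = (p₁ − p₀) / p₁.
PN = (0.36 − 0.07) / 0.36 = 0.29 / 0.36 ≈ 0.8056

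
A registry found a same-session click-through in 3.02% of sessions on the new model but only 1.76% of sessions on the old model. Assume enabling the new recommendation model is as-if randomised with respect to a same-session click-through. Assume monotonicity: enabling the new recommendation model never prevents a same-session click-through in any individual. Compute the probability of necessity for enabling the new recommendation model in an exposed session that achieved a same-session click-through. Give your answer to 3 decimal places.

PN ≈ 0.417

p₁ = 0.0302, p₀ = 0.0176.
Under exogeneity and monotonicity, PN = (p₁ − p₀) / p₁.
PN = (0.0302 − 0.0176) / 0.0302 = 0.0126 / 0.0302 ≈ 0.4172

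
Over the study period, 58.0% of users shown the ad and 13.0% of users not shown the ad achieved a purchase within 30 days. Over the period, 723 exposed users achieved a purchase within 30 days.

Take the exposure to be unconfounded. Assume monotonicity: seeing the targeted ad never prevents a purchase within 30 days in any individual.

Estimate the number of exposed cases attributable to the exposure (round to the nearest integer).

about 561 cases

p₁ = 0.58, p₀ = 0.13.
PN = (p₁ − p₀)/p₁ = (0.58 − 0.13) / 0.58 ≈ 0.77586.
Attributable cases ≈ PN × (exposed cases) = 0.77586 × 723 ≈ 560.95.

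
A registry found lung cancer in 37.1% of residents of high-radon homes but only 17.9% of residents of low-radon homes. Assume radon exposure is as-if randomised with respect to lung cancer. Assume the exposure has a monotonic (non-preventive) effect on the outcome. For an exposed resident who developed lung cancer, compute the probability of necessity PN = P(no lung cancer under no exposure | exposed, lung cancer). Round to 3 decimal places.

PN ≈ 0.518

p₁ = 0.371, p₀ = 0.179.
Under exogeneity and monotonicity, PN = (p₁ − p₀) / p₁.
PN = (0.371 − 0.179) / 0.371 = 0.192 / 0.371 ≈ 0.5175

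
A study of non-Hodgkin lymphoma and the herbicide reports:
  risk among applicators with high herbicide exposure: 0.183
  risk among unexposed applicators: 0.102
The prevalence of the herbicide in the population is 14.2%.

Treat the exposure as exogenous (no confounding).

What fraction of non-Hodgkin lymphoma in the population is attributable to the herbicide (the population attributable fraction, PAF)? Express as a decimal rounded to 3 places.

PAF ≈ 0.101

Let p₁ = 0.183, p₀ = 0.102.
Overall risk P(Y=1) = π·p₁ + (1−π)·p₀ = 0.142×0.183 + 0.858×0.102 = 0.1135.
Under exogeneity, PAF = [P(Y=1) − p₀] / P(Y=1).
PAF = (0.1135 − 0.102) / 0.1135 ≈ 0.1013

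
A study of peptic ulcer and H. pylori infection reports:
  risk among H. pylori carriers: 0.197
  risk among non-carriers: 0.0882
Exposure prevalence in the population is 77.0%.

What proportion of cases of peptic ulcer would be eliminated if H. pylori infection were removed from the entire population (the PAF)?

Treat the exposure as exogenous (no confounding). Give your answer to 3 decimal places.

Let p₁ = 0.197, p₀ = 0.0882.
Overall risk P(Y=1) = π·p₁ + (1−π)·p₀ = 0.77×0.197 + 0.23×0.0882 = 0.17198.
Under exogeneity, PAF = [P(Y=1) − p₀] / P(Y=1).
PAF = (0.17198 − 0.0882) / 0.17198 ≈ 0.4871

PAF ≈ 0.487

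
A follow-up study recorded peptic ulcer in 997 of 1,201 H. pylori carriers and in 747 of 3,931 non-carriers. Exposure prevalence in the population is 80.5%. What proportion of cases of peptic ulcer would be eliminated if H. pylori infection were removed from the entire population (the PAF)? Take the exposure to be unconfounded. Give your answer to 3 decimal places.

PAF ≈ 0.731

p₁ = P(outcome | exposed) = 997/1201 = 0.83014
p₀ = P(outcome | unexposed) = 747/3931 = 0.19003
Overall risk P(Y=1) = π·p₁ + (1−π)·p₀ = 0.805×0.83014 + 0.195×0.19003 = 0.70532.
Under exogeneity, PAF = [P(Y=1) − p₀] / P(Y=1).
PAF = (0.70532 − 0.19003) / 0.70532 ≈ 0.7306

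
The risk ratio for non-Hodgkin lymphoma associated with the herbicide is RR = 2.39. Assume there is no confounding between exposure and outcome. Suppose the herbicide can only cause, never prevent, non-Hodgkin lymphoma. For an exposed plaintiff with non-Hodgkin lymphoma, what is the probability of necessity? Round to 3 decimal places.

PN ≈ 0.582

Under exogeneity and monotonicity, PN = (RR − 1) / RR = 1 − 1/RR.
PN = (2.39 − 1) / 2.39 = 1.39 / 2.39 ≈ 0.5816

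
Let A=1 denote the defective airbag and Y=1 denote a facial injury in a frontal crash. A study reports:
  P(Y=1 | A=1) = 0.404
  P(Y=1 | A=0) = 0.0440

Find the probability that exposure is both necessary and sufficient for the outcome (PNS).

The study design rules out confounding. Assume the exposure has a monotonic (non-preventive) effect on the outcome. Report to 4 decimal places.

PNS ≈ 0.3600

Let p₁ = 0.404, p₀ = 0.044.
Under exogeneity and monotonicity, PNS = p₁ − p₀.
PNS = 0.404 − 0.044 = 0.36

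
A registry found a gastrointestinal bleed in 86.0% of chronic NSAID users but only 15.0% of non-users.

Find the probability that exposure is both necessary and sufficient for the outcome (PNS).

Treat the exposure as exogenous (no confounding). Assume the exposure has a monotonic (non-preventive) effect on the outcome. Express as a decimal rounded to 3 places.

p₁ = 0.86, p₀ = 0.15.
Under exogeneity and monotonicity, PNS = p₁ − p₀.
PNS = 0.86 − 0.15 = 0.71

PNS ≈ 0.710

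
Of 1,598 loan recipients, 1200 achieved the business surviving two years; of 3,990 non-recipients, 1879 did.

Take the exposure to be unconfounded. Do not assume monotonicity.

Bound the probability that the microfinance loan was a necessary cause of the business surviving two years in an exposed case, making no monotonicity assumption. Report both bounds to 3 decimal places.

0.373 ≤ PN ≤ 0.705

p₁ = P(outcome | exposed) = 1200/1598 = 0.75094
p₀ = P(outcome | unexposed) = 1879/3990 = 0.47093
Under exogeneity alone the bounds on PN are max{0,(p₁−p₀)/p₁} ≤ PN ≤ min{1,(1−p₀)/p₁}.
  lower = (p₁ − p₀)/p₁ = 0.28001 / 0.75094 ≈ 0.3729
  upper = min{1, (1 − p₀)/p₁} = 0.52907 / 0.75094 ≈ 0.7045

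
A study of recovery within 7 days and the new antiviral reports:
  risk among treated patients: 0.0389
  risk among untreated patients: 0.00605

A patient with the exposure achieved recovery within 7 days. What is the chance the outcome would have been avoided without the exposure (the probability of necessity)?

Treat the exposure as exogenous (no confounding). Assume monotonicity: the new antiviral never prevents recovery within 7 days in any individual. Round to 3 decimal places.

PN ≈ 0.844

Let p₁ = 0.0389, p₀ = 0.00605.
Under exogeneity and monotonicity, PN = (p₁ − p₀) / p₁.
PN = (0.0389 − 0.00605) / 0.0389 = 0.03285 / 0.0389 ≈ 0.8445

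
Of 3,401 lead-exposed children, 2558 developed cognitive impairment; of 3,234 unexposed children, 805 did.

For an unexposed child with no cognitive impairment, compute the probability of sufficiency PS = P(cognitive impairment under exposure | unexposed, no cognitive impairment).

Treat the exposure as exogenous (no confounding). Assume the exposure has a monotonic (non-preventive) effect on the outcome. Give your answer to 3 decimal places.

PS ≈ 0.670

p₁ = P(outcome | exposed) = 2558/3401 = 0.75213
p₀ = P(outcome | unexposed) = 805/3234 = 0.24892
Under exogeneity and monotonicity, PS = (p₁ − p₀) / (1 − p₀).
PS = (0.75213 − 0.24892) / (1 − 0.24892) = 0.50321 / 0.75108 ≈ 0.6700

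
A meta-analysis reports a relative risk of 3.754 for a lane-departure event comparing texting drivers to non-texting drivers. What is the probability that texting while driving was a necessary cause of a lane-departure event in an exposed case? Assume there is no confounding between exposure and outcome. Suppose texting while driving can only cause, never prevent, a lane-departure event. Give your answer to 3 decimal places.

PN ≈ 0.734

Under exogeneity and monotonicity, PN = (RR − 1) / RR = 1 − 1/RR.
PN = (3.754 − 1) / 3.754 = 2.754 / 3.754 ≈ 0.7336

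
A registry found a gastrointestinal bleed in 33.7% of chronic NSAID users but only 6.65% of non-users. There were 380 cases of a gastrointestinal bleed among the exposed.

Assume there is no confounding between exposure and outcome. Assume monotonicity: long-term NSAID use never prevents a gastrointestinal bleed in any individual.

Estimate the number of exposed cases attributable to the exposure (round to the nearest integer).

about 305 cases

p₁ = 0.337, p₀ = 0.0665.
PN = (p₁ − p₀)/p₁ = (0.337 − 0.0665) / 0.337 ≈ 0.80267.
Attributable cases ≈ PN × (exposed cases) = 0.80267 × 380 ≈ 305.01.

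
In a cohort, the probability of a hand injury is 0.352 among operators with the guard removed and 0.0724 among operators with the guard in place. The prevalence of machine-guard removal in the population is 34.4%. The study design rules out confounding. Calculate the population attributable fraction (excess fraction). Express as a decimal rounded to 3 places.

PAF ≈ 0.571

Let p₁ = 0.352, p₀ = 0.0724.
Overall risk P(Y=1) = π·p₁ + (1−π)·p₀ = 0.344×0.352 + 0.656×0.0724 = 0.16858.
Under exogeneity, PAF = [P(Y=1) − p₀] / P(Y=1).
PAF = (0.16858 − 0.0724) / 0.16858 ≈ 0.5705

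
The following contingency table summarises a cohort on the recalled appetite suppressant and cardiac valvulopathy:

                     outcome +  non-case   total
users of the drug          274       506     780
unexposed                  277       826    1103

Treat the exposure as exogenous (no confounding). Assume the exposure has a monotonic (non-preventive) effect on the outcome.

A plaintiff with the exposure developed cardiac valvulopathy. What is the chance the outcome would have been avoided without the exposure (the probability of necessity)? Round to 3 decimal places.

PN ≈ 0.285

p₁ = P(outcome | exposed) = 274/780 = 0.35128
p₀ = P(outcome | unexposed) = 277/1103 = 0.25113
Under exogeneity and monotonicity, PN = (p₁ − p₀) / p₁.
PN = (0.35128 − 0.25113) / 0.35128 = 0.10015 / 0.35128 ≈ 0.2851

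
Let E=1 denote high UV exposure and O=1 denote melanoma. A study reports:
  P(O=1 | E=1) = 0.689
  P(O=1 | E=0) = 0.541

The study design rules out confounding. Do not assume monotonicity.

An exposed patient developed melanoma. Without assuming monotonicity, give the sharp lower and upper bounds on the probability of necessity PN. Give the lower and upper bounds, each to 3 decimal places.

0.215 ≤ PN ≤ 0.666

Let p₁ = 0.689, p₀ = 0.541.
Under exogeneity alone the bounds on PN are max{0,(p₁−p₀)/p₁} ≤ PN ≤ min{1,(1−p₀)/p₁}.
  lower = (p₁ − p₀)/p₁ = 0.148 / 0.689 ≈ 0.2148
  upper = min{1, (1 − p₀)/p₁} = 0.459 / 0.689 ≈ 0.6662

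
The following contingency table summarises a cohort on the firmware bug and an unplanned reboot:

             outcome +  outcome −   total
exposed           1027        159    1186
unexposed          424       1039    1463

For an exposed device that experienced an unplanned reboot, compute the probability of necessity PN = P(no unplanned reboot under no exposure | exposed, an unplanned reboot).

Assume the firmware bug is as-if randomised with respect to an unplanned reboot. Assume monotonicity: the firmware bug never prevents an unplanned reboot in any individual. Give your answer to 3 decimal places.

PN ≈ 0.665

p₁ = P(outcome | exposed) = 1027/1186 = 0.86594
p₀ = P(outcome | unexposed) = 424/1463 = 0.28982
Under exogeneity and monotonicity, PN = (p₁ − p₀) / p₁.
PN = (0.86594 − 0.28982) / 0.86594 = 0.57612 / 0.86594 ≈ 0.6653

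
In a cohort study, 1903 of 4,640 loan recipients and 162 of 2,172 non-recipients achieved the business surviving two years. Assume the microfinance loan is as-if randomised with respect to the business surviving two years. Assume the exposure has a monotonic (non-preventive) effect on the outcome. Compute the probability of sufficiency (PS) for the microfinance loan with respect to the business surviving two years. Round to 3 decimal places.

p₁ = P(outcome | exposed) = 1903/4640 = 0.41013
p₀ = P(outcome | unexposed) = 162/2172 = 0.074586
Under exogeneity and monotonicity, PS = (p₁ − p₀) / (1 − p₀).
PS = (0.41013 − 0.074586) / (1 − 0.074586) = 0.33554 / 0.92541 ≈ 0.3626

PS ≈ 0.363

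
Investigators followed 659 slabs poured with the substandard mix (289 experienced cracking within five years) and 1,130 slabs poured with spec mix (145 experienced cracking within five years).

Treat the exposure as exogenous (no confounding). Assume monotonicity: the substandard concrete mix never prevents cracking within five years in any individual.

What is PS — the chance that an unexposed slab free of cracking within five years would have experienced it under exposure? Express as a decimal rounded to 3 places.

p₁ = P(outcome | exposed) = 289/659 = 0.43854
p₀ = P(outcome | unexposed) = 145/1130 = 0.12832
Under exogeneity and monotonicity, PS = (p₁ − p₀) / (1 − p₀).
PS = (0.43854 − 0.12832) / (1 − 0.12832) = 0.31022 / 0.87168 ≈ 0.3559

PS ≈ 0.356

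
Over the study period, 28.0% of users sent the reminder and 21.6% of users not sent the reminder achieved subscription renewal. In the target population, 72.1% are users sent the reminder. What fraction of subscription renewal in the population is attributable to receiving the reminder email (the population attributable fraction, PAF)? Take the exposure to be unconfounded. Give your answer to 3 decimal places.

p₁ = 0.28, p₀ = 0.216.
Overall risk P(Y=1) = π·p₁ + (1−π)·p₀ = 0.721×0.28 + 0.279×0.216 = 0.26214.
Under exogeneity, PAF = [P(Y=1) − p₀] / P(Y=1).
PAF = (0.26214 − 0.216) / 0.26214 ≈ 0.1760

PAF ≈ 0.176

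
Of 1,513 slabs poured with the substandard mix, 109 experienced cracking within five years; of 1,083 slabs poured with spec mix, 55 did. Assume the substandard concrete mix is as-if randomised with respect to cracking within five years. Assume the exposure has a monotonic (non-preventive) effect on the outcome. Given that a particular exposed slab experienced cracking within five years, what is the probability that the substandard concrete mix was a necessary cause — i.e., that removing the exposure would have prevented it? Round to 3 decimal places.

PN ≈ 0.295

p₁ = P(outcome | exposed) = 109/1513 = 0.072042
p₀ = P(outcome | unexposed) = 55/1083 = 0.050785
Under exogeneity and monotonicity, PN = (p₁ − p₀) / p₁.
PN = (0.072042 − 0.050785) / 0.072042 = 0.021257 / 0.072042 ≈ 0.2951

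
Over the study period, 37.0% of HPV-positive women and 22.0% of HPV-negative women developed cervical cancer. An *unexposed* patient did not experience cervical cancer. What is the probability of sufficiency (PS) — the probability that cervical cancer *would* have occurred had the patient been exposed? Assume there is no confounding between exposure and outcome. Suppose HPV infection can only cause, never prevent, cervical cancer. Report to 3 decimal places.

p₁ = 0.37, p₀ = 0.22.
Under exogeneity and monotonicity, PS = (p₁ − p₀) / (1 − p₀).
PS = (0.37 − 0.22) / (1 − 0.22) = 0.15 / 0.78 ≈ 0.1923

PS ≈ 0.192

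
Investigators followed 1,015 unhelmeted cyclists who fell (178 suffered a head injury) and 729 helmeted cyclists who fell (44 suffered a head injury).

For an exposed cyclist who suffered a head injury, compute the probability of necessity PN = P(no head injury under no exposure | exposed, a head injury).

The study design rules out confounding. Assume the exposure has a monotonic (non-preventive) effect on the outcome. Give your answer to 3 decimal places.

p₁ = P(outcome | exposed) = 178/1015 = 0.17537
p₀ = P(outcome | unexposed) = 44/729 = 0.060357
Under exogeneity and monotonicity, PN = (p₁ − p₀) / p₁.
PN = (0.17537 − 0.060357) / 0.17537 = 0.11501 / 0.17537 ≈ 0.6558

PN ≈ 0.656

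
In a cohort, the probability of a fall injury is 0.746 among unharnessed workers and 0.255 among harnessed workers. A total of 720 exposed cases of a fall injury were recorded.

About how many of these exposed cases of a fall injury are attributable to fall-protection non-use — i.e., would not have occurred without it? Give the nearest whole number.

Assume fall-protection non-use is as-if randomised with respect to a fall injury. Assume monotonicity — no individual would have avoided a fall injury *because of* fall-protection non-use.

Let p₁ = 0.746, p₀ = 0.255.
PN = (p₁ − p₀)/p₁ = (0.746 − 0.255) / 0.746 ≈ 0.65818.
Attributable cases ≈ PN × (exposed cases) = 0.65818 × 720 ≈ 473.89.

about 474 cases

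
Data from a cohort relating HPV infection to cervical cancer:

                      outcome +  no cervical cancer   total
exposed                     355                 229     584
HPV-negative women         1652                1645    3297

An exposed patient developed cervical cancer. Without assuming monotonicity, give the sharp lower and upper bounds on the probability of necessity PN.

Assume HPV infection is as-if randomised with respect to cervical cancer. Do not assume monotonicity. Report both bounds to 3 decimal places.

0.176 ≤ PN ≤ 0.821

p₁ = P(outcome | exposed) = 355/584 = 0.60788
p₀ = P(outcome | unexposed) = 1652/3297 = 0.50106
Under exogeneity alone the bounds on PN are max{0,(p₁−p₀)/p₁} ≤ PN ≤ min{1,(1−p₀)/p₁}.
  lower = (p₁ − p₀)/p₁ = 0.10682 / 0.60788 ≈ 0.1757
  upper = min{1, (1 − p₀)/p₁} = 0.49894 / 0.60788 ≈ 0.8208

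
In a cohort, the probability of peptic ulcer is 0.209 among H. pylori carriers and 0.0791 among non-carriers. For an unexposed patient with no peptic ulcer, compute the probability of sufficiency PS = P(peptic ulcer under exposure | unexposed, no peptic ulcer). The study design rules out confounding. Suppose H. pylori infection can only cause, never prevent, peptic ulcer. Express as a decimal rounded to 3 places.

Let p₁ = 0.209, p₀ = 0.0791.
Under exogeneity and monotonicity, PS = (p₁ − p₀) / (1 − p₀).
PS = (0.209 − 0.0791) / (1 − 0.0791) = 0.1299 / 0.9209 ≈ 0.1411

PS ≈ 0.141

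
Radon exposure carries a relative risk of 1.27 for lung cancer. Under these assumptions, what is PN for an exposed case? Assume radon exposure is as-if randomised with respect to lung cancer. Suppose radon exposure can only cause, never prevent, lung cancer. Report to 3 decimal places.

PN ≈ 0.213

Under exogeneity and monotonicity, PN = (RR − 1) / RR = 1 − 1/RR.
PN = (1.27 − 1) / 1.27 = 0.27 / 1.27 ≈ 0.2126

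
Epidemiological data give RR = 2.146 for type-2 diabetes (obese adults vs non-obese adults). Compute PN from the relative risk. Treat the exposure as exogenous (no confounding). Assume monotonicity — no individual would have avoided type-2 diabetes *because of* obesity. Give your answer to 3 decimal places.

Under exogeneity and monotonicity, PN = (RR − 1) / RR = 1 − 1/RR.
PN = (2.146 − 1) / 2.146 = 1.146 / 2.146 ≈ 0.5340

PN ≈ 0.534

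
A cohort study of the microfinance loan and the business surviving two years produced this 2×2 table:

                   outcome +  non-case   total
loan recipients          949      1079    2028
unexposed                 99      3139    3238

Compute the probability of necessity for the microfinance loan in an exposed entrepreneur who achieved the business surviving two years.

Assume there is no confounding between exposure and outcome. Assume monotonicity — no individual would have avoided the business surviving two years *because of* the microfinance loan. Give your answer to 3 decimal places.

p₁ = P(outcome | exposed) = 949/2028 = 0.46795
p₀ = P(outcome | unexposed) = 99/3238 = 0.030574
Under exogeneity and monotonicity, PN = (p₁ − p₀) / p₁.
PN = (0.46795 − 0.030574) / 0.46795 = 0.43737 / 0.46795 ≈ 0.9347

PN ≈ 0.935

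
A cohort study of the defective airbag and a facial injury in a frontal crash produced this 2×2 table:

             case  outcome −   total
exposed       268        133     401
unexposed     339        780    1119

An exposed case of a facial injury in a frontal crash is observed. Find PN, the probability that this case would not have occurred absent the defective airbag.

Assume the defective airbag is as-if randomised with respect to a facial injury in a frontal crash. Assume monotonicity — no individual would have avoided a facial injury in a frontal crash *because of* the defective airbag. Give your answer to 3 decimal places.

p₁ = P(outcome | exposed) = 268/401 = 0.66833
p₀ = P(outcome | unexposed) = 339/1119 = 0.30295
Under exogeneity and monotonicity, PN = (p₁ − p₀)/p₁.
PN = (0.66833 − 0.30295) / 0.66833 ≈ 0.5467

PN ≈ 0.547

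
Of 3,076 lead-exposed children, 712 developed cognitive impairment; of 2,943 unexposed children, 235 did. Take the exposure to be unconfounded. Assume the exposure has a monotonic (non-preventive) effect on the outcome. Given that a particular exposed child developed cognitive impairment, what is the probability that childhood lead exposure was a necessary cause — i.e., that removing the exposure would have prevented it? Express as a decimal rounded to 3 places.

PN ≈ 0.655

p₁ = P(outcome | exposed) = 712/3076 = 0.23147
p₀ = P(outcome | unexposed) = 235/2943 = 0.07985
Under exogeneity and monotonicity, PN = (p₁ − p₀) / p₁.
PN = (0.23147 − 0.07985) / 0.23147 = 0.15162 / 0.23147 ≈ 0.6550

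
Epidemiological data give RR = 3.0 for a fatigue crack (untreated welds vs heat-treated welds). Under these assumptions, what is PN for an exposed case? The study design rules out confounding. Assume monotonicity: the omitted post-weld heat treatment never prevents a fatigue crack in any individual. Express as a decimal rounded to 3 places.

PN ≈ 0.667

Under exogeneity and monotonicity, PN = (RR − 1) / RR = 1 − 1/RR.
PN = (3.0 − 1) / 3.0 = 2 / 3.0 ≈ 0.6667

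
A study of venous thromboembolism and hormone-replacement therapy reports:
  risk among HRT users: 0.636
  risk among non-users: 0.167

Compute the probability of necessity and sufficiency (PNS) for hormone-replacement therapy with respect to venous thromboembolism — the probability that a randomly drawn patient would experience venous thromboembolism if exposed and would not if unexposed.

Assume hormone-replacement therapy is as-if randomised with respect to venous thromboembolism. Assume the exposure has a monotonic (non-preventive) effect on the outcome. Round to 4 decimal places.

Let p₁ = 0.636, p₀ = 0.167.
Under exogeneity and monotonicity, PNS = p₁ − p₀.
PNS = 0.636 − 0.167 = 0.469

PNS ≈ 0.4690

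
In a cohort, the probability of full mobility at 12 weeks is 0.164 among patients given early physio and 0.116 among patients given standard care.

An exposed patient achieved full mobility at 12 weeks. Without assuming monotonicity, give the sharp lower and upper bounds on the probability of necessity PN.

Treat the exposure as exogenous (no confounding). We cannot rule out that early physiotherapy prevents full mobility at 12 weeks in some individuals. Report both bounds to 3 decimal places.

Let p₁ = 0.164, p₀ = 0.116.
Under exogeneity alone the bounds on PN are max{0,(p₁−p₀)/p₁} ≤ PN ≤ min{1,(1−p₀)/p₁}.
  lower = (p₁ − p₀)/p₁ = 0.048 / 0.164 ≈ 0.2927
  upper = min{1, (1 − p₀)/p₁} = 0.884 / 0.164 ≈ 5.3902 → capped at 1

0.293 ≤ PN ≤ 1.000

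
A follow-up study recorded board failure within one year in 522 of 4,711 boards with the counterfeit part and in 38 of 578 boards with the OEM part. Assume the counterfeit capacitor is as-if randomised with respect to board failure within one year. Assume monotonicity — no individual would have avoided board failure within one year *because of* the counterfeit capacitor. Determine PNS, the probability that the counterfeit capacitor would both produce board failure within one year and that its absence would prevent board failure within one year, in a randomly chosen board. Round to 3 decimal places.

PNS ≈ 0.045

p₁ = P(outcome | exposed) = 522/4711 = 0.1108
p₀ = P(outcome | unexposed) = 38/578 = 0.065744
Under exogeneity and monotonicity, PNS = p₁ − p₀.
PNS = 0.1108 − 0.065744 = 0.045061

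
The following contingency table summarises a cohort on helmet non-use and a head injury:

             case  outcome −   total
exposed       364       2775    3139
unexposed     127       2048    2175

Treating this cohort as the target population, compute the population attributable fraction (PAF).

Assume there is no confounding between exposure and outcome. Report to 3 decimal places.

PAF ≈ 0.368

p₁ = P(outcome | exposed) = 364/3139 = 0.11596
p₀ = P(outcome | unexposed) = 127/2175 = 0.058391
Exposure prevalence π = 3139/5314 = 0.5907; overall risk P(Y=1) = 0.092397.
Under exogeneity, PAF = [P(Y=1) − p₀]/P(Y=1).
PAF = (0.092397 − 0.058391) / 0.092397 ≈ 0.3680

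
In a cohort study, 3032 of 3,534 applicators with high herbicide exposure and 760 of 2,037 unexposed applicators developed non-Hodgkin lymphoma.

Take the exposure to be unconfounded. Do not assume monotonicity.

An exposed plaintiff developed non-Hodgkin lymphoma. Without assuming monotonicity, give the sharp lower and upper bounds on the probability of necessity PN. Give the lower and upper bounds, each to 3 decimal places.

0.565 ≤ PN ≤ 0.731

p₁ = P(outcome | exposed) = 3032/3534 = 0.85795
p₀ = P(outcome | unexposed) = 760/2037 = 0.3731
Under exogeneity alone the bounds on PN are max{0,(p₁−p₀)/p₁} ≤ PN ≤ min{1,(1−p₀)/p₁}.
  lower = (p₁ − p₀)/p₁ = 0.48485 / 0.85795 ≈ 0.5651
  upper = min{1, (1 − p₀)/p₁} = 0.6269 / 0.85795 ≈ 0.7307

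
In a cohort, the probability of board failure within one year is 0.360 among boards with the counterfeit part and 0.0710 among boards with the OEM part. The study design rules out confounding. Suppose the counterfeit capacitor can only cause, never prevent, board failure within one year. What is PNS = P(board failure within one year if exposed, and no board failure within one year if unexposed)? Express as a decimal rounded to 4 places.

PNS ≈ 0.2890

Let p₁ = 0.36, p₀ = 0.071.
Under exogeneity and monotonicity, PNS = p₁ − p₀.
PNS = 0.36 − 0.071 = 0.289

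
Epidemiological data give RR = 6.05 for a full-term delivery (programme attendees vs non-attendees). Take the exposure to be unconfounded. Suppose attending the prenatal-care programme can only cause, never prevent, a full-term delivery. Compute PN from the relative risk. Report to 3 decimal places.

PN ≈ 0.835

Under exogeneity and monotonicity, PN = (RR − 1) / RR = 1 − 1/RR.
PN = (6.05 − 1) / 6.05 = 5.05 / 6.05 ≈ 0.8347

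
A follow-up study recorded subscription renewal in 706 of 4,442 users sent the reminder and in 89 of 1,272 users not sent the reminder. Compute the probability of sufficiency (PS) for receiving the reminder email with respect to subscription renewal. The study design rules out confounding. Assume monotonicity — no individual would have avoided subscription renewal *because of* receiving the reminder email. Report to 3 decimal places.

PS ≈ 0.096

p₁ = P(outcome | exposed) = 706/4442 = 0.15894
p₀ = P(outcome | unexposed) = 89/1272 = 0.069969
Under exogeneity and monotonicity, PS = (p₁ − p₀) / (1 − p₀).
PS = (0.15894 − 0.069969) / (1 − 0.069969) = 0.088969 / 0.93003 ≈ 0.0957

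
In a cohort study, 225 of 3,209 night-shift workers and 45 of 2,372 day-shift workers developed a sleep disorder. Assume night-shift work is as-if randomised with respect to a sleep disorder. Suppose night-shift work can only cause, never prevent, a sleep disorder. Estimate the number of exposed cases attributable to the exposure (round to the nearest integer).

p₁ = P(outcome | exposed) = 225/3209 = 0.070115
p₀ = P(outcome | unexposed) = 45/2372 = 0.018971
PN = (p₁ − p₀)/p₁ = (0.070115 − 0.018971) / 0.070115 ≈ 0.72943.
Attributable cases ≈ PN × (exposed cases) = 0.72943 × 225 ≈ 164.12.

about 164 cases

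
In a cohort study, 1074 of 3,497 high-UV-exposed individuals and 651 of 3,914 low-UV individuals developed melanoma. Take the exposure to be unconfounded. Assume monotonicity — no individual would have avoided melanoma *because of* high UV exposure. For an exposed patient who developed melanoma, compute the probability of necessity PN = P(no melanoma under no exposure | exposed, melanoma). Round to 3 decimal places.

p₁ = P(outcome | exposed) = 1074/3497 = 0.30712
p₀ = P(outcome | unexposed) = 651/3914 = 0.16633
Under exogeneity and monotonicity, PN = (p₁ − p₀) / p₁.
PN = (0.30712 − 0.16633) / 0.30712 = 0.14079 / 0.30712 ≈ 0.4584

PN ≈ 0.458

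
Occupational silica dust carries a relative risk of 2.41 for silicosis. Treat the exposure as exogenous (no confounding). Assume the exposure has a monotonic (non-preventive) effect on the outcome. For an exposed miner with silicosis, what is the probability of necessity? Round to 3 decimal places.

PN ≈ 0.585

Under exogeneity and monotonicity, PN = (RR − 1) / RR = 1 − 1/RR.
PN = (2.41 − 1) / 2.41 = 1.41 / 2.41 ≈ 0.5851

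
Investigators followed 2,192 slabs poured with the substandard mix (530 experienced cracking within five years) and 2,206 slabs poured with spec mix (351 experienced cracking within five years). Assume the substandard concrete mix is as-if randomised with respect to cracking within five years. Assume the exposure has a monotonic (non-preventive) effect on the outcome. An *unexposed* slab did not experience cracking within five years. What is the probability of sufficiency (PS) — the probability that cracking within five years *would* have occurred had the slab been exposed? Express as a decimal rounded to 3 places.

PS ≈ 0.098

p₁ = P(outcome | exposed) = 530/2192 = 0.24179
p₀ = P(outcome | unexposed) = 351/2206 = 0.15911
Under exogeneity and monotonicity, PS = (p₁ − p₀) / (1 − p₀).
PS = (0.24179 − 0.15911) / (1 − 0.15911) = 0.082677 / 0.84089 ≈ 0.0983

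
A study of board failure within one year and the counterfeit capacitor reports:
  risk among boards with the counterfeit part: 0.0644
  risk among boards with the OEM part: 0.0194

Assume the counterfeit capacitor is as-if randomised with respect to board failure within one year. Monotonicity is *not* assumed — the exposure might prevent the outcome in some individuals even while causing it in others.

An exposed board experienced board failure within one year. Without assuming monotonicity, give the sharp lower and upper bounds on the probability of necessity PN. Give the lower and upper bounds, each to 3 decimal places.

Let p₁ = 0.0644, p₀ = 0.0194.
Under exogeneity alone the bounds on PN are max{0,(p₁−p₀)/p₁} ≤ PN ≤ min{1,(1−p₀)/p₁}.
  lower = (p₁ − p₀)/p₁ = 0.045 / 0.0644 ≈ 0.6988
  upper = min{1, (1 − p₀)/p₁} = 0.9806 / 0.0644 ≈ 15.2267 → capped at 1

0.699 ≤ PN ≤ 1.000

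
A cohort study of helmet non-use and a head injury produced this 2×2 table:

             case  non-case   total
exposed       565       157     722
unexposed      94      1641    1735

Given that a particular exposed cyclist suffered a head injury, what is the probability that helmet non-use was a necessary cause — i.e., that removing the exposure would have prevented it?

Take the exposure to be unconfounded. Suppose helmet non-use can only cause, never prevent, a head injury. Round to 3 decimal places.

PN ≈ 0.931

p₁ = P(outcome | exposed) = 565/722 = 0.78255
p₀ = P(outcome | unexposed) = 94/1735 = 0.054179
Under exogeneity and monotonicity, PN = (p₁ − p₀)/p₁.
PN = (0.78255 − 0.054179) / 0.78255 ≈ 0.9308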